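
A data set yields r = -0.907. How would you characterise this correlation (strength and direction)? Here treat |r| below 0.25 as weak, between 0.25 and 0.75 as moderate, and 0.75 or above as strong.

strong negative

r = -0.907 < 0 so the relationship is negative.
|r| = 0.907, which falls in the strong range.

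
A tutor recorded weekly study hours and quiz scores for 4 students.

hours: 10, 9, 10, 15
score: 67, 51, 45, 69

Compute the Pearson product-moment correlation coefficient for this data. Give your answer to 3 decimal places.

n = 4, Σx = 44, Σy = 232, Σx² = 506, Σy² = 13876, Σxy = 2614
nΣxy − ΣxΣy = 10456 − 10208 = 248
nΣx² − (Σx)² = 2024 − 1936 = 88; nΣy² − (Σy)² = 55504 − 53824 = 1680
r = 248 / √(88 × 1680) = 248 / 384.4997 ≈ 0.645

0.645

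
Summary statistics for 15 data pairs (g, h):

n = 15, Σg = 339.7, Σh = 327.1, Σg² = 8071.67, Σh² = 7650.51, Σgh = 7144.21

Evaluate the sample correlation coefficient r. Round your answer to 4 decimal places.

r = (nΣgh − ΣgΣh) / √[(nΣg² − (Σg)²)(nΣh² − (Σh)²)]
Numerator: 15×7144.21 − 339.7×327.1 = -3952.72
Denominator: √[(121075.05 − 115396.09)(114757.65 − 106994.41)] = √[5678.96 × 7763.24] = 6639.8140
r = -3952.72 / 6639.8140 ≈ -0.5953

-0.5953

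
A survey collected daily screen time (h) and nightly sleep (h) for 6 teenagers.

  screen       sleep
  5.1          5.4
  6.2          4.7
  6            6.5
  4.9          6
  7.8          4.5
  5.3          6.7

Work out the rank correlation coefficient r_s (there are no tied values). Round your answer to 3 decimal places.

Rank screen: 2, 5, 4, 1, 6, 3
Rank sleep: 3, 2, 5, 4, 1, 6
d = rank(screen) − rank(sleep): -1, 3, -1, -3, 5, -3; Σd² = 54
ρ = 1 − 6Σd² / [n(n²−1)] = 1 − 6×54 / (6×35) = 1 − 324/210 ≈ -0.543

-0.543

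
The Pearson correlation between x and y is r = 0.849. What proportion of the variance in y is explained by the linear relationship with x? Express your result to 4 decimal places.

0.7208

r² = (0.849)² = 0.7208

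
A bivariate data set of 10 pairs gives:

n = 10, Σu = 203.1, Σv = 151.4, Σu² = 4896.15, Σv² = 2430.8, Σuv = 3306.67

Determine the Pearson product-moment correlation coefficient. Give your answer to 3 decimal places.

r = (nΣuv − ΣuΣv) / √[(nΣu² − (Σu)²)(nΣv² − (Σv)²)]
Numerator: 10×3306.67 − 203.1×151.4 = 2317.36
Denominator: √[(48961.5 − 41249.61)(24308 − 22921.96)] = √[7711.89 × 1386.04] = 3269.4018
r = 2317.36 / 3269.4018 ≈ 0.709

0.709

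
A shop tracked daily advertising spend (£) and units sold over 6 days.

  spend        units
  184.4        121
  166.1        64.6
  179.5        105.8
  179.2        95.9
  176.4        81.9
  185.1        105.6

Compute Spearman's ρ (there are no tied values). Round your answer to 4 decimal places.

0.8286

Rank spend: 5, 1, 4, 3, 2, 6
Rank units: 6, 1, 5, 3, 2, 4
d = rank(spend) − rank(units): -1, 0, -1, 0, 0, 2; Σd² = 6
ρ = 1 − 6Σd² / [n(n²−1)] = 1 − 6×6 / (6×35) = 1 − 36/210 ≈ 0.8286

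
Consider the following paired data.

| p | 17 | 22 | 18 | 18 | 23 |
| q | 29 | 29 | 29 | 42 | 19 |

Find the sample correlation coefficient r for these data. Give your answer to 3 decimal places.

-0.620

n = 5, Σp = 98, Σq = 148, Σp² = 1950, Σq² = 4648, Σpq = 2846
nΣpq − ΣpΣq = 14230 − 14504 = -274
nΣp² − (Σp)² = 9750 − 9604 = 146; nΣq² − (Σq)² = 23240 − 21904 = 1336
r = -274 / √(146 × 1336) = -274 / 441.6514 ≈ -0.620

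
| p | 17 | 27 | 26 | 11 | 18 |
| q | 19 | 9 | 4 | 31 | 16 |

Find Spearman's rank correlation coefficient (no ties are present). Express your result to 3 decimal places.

Rank p: 2, 5, 4, 1, 3
Rank q: 4, 2, 1, 5, 3
d = rank(p) − rank(q): -2, 3, 3, -4, 0; Σd² = 38
ρ = 1 − 6Σd² / [n(n²−1)] = 1 − 6×38 / (5×24) = 1 − 228/120 ≈ -0.900

-0.900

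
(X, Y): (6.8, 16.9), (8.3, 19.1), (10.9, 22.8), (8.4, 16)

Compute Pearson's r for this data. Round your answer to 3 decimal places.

0.848

n = 4, ΣX = 34.4, ΣY = 74.8, ΣX² = 304.5, ΣY² = 1426.26, ΣXY = 656.37
nΣXY − ΣXΣY = 2625.48 − 2573.12 = 52.36
nΣX² − (ΣX)² = 1218 − 1183.36 = 34.64; nΣY² − (ΣY)² = 5705.04 − 5595.04 = 110
r = 52.36 / √(34.64 × 110) = 52.36 / 61.7284 ≈ 0.848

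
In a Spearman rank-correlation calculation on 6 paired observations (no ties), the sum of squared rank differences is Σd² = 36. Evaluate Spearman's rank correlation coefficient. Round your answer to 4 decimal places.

ρ = 1 − 6Σd² / [n(n²−1)] = 1 − 6×36 / (6×35)
  = 1 − 216/210 = 1 − 1.02857 ≈ -0.0286

-0.0286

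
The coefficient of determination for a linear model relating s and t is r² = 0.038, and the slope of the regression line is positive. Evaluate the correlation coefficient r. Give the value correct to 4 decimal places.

0.1949

|r| = √0.038 = 0.1949
The association is positive, so r = 0.1949.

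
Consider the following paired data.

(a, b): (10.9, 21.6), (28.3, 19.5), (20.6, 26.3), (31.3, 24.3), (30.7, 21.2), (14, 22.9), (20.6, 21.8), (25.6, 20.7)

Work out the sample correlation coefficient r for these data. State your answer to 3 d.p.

n = 8, Σa = 182, Σb = 178.3, Σa² = 4541.96, Σb² = 4006.57, Σab = 4040.1
nΣab − ΣaΣb = 32320.8 − 32450.6 = -129.8
nΣa² − (Σa)² = 36335.68 − 33124 = 3211.68; nΣb² − (Σb)² = 32052.56 − 31790.89 = 261.67
r = -129.8 / √(3211.68 × 261.67) = -129.8 / 916.7335 ≈ -0.142

-0.142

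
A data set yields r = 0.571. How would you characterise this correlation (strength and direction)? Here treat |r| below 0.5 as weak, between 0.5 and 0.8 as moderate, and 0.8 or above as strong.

r = 0.571 > 0 so the relationship is positive.
|r| = 0.571, which falls in the moderate range.

moderate positive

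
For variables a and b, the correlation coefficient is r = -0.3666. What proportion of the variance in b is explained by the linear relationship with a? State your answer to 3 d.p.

0.134

r² = (-0.3666)² = 0.134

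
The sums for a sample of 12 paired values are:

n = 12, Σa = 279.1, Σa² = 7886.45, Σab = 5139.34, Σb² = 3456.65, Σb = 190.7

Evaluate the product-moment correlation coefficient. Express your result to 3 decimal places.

0.913

r = (nΣab − ΣaΣb) / √[(nΣa² − (Σa)²)(nΣb² − (Σb)²)]
Numerator: 12×5139.34 − 279.1×190.7 = 8447.71
Denominator: √[(94637.4 − 77896.81)(41479.8 − 36366.49)] = √[16740.59 × 5113.31] = 9252.0174
r = 8447.71 / 9252.0174 ≈ 0.913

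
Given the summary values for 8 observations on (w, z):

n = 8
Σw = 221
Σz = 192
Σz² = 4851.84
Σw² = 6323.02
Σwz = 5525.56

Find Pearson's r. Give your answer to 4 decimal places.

r = (nΣwz − ΣwΣz) / √[(nΣw² − (Σw)²)(nΣz² − (Σz)²)]
Numerator: 8×5525.56 − 221×192 = 1772.48
Denominator: √[(50584.16 − 48841)(38814.72 − 36864)] = √[1743.16 × 1950.72] = 1844.0220
r = 1772.48 / 1844.0220 ≈ 0.9612

0.9612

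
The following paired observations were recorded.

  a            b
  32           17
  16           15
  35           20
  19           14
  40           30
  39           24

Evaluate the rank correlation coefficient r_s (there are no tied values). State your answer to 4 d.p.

Rank a: 3, 1, 4, 2, 6, 5
Rank b: 3, 2, 4, 1, 6, 5
d = rank(a) − rank(b): 0, -1, 0, 1, 0, 0; Σd² = 2
ρ = 1 − 6Σd² / [n(n²−1)] = 1 − 6×2 / (6×35) = 1 − 12/210 ≈ 0.9429

0.9429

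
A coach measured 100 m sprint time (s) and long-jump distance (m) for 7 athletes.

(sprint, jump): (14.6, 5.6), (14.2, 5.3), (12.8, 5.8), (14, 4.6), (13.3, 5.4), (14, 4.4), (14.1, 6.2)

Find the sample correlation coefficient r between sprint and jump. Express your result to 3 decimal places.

n = 7, Σx = 97, Σy = 37.3, Σx² = 1346.34, Σy² = 201.21, Σxy = 516.5
nΣxy − ΣxΣy = 3615.5 − 3618.1 = -2.6
nΣx² − (Σx)² = 9424.38 − 9409 = 15.38; nΣy² − (Σy)² = 1408.47 − 1391.29 = 17.18
r = -2.6 / √(15.38 × 17.18) = -2.6 / 16.2551 ≈ -0.160

-0.160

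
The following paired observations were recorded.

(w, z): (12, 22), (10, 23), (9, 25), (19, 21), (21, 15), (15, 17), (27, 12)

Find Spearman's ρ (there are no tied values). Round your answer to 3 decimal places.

-0.964

Rank w: 3, 2, 1, 5, 6, 4, 7
Rank z: 5, 6, 7, 4, 2, 3, 1
d = rank(w) − rank(z): -2, -4, -6, 1, 4, 1, 6; Σd² = 110
ρ = 1 − 6Σd² / [n(n²−1)] = 1 − 6×110 / (7×48) = 1 − 660/336 ≈ -0.964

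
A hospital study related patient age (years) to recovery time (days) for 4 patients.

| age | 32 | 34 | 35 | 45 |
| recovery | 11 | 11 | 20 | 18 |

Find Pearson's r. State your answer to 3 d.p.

0.563

n = 4, Σx = 146, Σy = 60, Σx² = 5430, Σy² = 966, Σxy = 2236
nΣxy − ΣxΣy = 8944 − 8760 = 184
nΣx² − (Σx)² = 21720 − 21316 = 404; nΣy² − (Σy)² = 3864 − 3600 = 264
r = 184 / √(404 × 264) = 184 / 326.5823 ≈ 0.563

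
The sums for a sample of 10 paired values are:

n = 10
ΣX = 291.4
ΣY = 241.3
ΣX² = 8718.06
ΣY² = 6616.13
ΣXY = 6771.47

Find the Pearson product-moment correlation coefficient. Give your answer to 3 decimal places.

r = (nΣXY − ΣXΣY) / √[(nΣX² − (ΣX)²)(nΣY² − (ΣY)²)]
Numerator: 10×6771.47 − 291.4×241.3 = -2600.12
Denominator: √[(87180.6 − 84913.96)(66161.3 − 58225.69)] = √[2266.64 × 7935.61] = 4241.1285
r = -2600.12 / 4241.1285 ≈ -0.613

-0.613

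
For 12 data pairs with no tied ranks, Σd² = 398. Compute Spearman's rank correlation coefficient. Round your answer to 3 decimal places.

-0.392

ρ = 1 − 6Σd² / [n(n²−1)] = 1 − 6×398 / (12×143)
  = 1 − 2388/1716 = 1 − 1.3916 ≈ -0.392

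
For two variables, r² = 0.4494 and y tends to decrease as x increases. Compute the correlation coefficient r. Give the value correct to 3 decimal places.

-0.670

|r| = √0.4494 = 0.670
The association is negative, so r = −0.670.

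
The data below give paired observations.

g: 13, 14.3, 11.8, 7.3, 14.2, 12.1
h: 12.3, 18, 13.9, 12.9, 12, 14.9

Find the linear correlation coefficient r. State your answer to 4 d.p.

0.2914

n = 6, Σg = 72.7, Σh = 84, Σg² = 914.07, Σh² = 1200.92, Σgh = 1026.18
nΣgh − ΣgΣh = 6157.08 − 6106.8 = 50.28
nΣg² − (Σg)² = 5484.42 − 5285.29 = 199.13; nΣh² − (Σh)² = 7205.52 − 7056 = 149.52
r = 50.28 / √(199.13 × 149.52) = 50.28 / 172.5512 ≈ 0.2914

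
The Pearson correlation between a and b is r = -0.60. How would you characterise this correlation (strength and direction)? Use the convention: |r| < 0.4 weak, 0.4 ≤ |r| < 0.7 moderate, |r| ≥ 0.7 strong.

r = -0.60 < 0 so the relationship is negative.
|r| = 0.60, which falls in the moderate range.

moderate negative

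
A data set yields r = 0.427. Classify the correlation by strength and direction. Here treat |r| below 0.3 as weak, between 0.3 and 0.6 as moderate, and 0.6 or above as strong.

moderate positive

r = 0.427 > 0 so the relationship is positive.
|r| = 0.427, which falls in the moderate range.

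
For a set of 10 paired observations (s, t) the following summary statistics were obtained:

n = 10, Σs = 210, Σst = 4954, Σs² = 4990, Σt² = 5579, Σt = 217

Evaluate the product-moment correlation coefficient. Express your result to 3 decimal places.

r = (nΣst − ΣsΣt) / √[(nΣs² − (Σs)²)(nΣt² − (Σt)²)]
Numerator: 10×4954 − 210×217 = 3970
Denominator: √[(49900 − 44100)(55790 − 47089)] = √[5800 × 8701] = 7103.9285
r = 3970 / 7103.9285 ≈ 0.559

0.559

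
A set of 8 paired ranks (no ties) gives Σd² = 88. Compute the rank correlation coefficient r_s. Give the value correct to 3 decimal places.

ρ = 1 − 6Σd² / [n(n²−1)] = 1 − 6×88 / (8×63)
  = 1 − 528/504 = 1 − 1.0476 ≈ -0.048

-0.048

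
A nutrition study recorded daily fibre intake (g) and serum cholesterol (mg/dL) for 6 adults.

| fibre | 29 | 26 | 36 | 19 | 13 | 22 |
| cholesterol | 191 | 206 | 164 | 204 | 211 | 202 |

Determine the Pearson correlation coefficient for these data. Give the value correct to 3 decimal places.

-0.879

n = 6, Σx = 145, Σy = 1178, Σx² = 3827, Σy² = 232754, Σxy = 27862
nΣxy − ΣxΣy = 167172 − 170810 = -3638
nΣx² − (Σx)² = 22962 − 21025 = 1937; nΣy² − (Σy)² = 1396524 − 1387684 = 8840
r = -3638 / √(1937 × 8840) = -3638 / 4138.0043 ≈ -0.879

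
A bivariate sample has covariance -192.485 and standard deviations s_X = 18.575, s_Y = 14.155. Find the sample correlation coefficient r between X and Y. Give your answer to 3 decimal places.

-0.732

r = Cov(X,Y) / (s_X · s_Y) = -192.485 / (18.575 × 14.155)
  = -192.485 / 262.9291 ≈ -0.732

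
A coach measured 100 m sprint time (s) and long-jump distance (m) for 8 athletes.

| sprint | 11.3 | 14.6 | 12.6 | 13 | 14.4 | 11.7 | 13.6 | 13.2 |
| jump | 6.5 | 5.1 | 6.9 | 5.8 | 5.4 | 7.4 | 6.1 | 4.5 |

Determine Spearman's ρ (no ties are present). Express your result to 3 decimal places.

-0.738

Rank sprint: 1, 8, 3, 4, 7, 2, 6, 5
Rank jump: 6, 2, 7, 4, 3, 8, 5, 1
d = rank(sprint) − rank(jump): -5, 6, -4, 0, 4, -6, 1, 4; Σd² = 146
ρ = 1 − 6Σd² / [n(n²−1)] = 1 − 6×146 / (8×63) = 1 − 876/504 ≈ -0.738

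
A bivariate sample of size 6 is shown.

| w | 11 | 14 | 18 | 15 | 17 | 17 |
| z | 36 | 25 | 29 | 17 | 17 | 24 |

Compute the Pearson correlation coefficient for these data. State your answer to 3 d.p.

n = 6, Σw = 92, Σz = 148, Σw² = 1444, Σz² = 3916, Σwz = 2220
nΣwz − ΣwΣz = 13320 − 13616 = -296
nΣw² − (Σw)² = 8664 − 8464 = 200; nΣz² − (Σz)² = 23496 − 21904 = 1592
r = -296 / √(200 × 1592) = -296 / 564.2694 ≈ -0.525

-0.525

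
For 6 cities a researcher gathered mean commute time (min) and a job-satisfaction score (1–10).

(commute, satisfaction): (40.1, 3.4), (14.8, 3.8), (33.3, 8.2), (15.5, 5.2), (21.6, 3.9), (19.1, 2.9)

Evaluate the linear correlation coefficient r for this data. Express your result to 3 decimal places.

n = 6, Σx = 144.4, Σy = 27.4, Σx² = 4007.56, Σy² = 143.9, Σxy = 685.87
nΣxy − ΣxΣy = 4115.22 − 3956.56 = 158.66
nΣx² − (Σx)² = 24045.36 − 20851.36 = 3194; nΣy² − (Σy)² = 863.4 − 750.76 = 112.64
r = 158.66 / √(3194 × 112.64) = 158.66 / 599.8101 ≈ 0.265

0.265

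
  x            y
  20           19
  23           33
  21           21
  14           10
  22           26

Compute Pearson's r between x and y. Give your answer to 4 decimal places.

0.9288

n = 5, Σx = 100, Σy = 109, Σx² = 2050, Σy² = 2667, Σxy = 2292
nΣxy − ΣxΣy = 11460 − 10900 = 560
nΣx² − (Σx)² = 10250 − 10000 = 250; nΣy² − (Σy)² = 13335 − 11881 = 1454
r = 560 / √(250 × 1454) = 560 / 602.9096 ≈ 0.9288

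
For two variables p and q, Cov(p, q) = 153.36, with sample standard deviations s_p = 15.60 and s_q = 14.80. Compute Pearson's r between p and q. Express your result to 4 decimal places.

0.6642

r = Cov(p,q) / (s_p · s_q) = 153.36 / (15.60 × 14.80)
  = 153.36 / 230.8800 ≈ 0.6642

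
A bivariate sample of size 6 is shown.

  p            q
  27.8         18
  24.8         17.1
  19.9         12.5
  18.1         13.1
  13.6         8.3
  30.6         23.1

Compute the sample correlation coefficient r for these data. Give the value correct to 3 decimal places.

0.976

n = 6, Σp = 134.8, Σq = 92.1, Σp² = 3232.82, Σq² = 1546.77, Σpq = 2230.08
nΣpq − ΣpΣq = 13380.48 − 12415.08 = 965.4
nΣp² − (Σp)² = 19396.92 − 18171.04 = 1225.88; nΣq² − (Σq)² = 9280.62 − 8482.41 = 798.21
r = 965.4 / √(1225.88 × 798.21) = 965.4 / 989.1965 ≈ 0.976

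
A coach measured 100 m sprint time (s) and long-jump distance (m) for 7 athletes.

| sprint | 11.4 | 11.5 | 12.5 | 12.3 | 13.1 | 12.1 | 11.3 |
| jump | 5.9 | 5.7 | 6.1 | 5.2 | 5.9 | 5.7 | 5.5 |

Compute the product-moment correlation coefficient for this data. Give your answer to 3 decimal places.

n = 7, Σx = 84.2, Σy = 40, Σx² = 1015.46, Σy² = 229.1, Σxy = 481.43
nΣxy − ΣxΣy = 3370.01 − 3368 = 2.01
nΣx² − (Σx)² = 7108.22 − 7089.64 = 18.58; nΣy² − (Σy)² = 1603.7 − 1600 = 3.7
r = 2.01 / √(18.58 × 3.7) = 2.01 / 8.2913 ≈ 0.242

0.242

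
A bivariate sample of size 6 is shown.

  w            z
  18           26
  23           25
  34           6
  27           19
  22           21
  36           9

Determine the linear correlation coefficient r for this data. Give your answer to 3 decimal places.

n = 6, Σw = 160, Σz = 106, Σw² = 4518, Σz² = 2220, Σwz = 2546
nΣwz − ΣwΣz = 15276 − 16960 = -1684
nΣw² − (Σw)² = 27108 − 25600 = 1508; nΣz² − (Σz)² = 13320 − 11236 = 2084
r = -1684 / √(1508 × 2084) = -1684 / 1772.7583 ≈ -0.950

-0.950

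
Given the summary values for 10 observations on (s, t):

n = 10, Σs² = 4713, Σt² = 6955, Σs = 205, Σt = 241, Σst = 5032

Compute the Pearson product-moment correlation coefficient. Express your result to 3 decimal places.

0.120

r = (nΣst − ΣsΣt) / √[(nΣs² − (Σs)²)(nΣt² − (Σt)²)]
Numerator: 10×5032 − 205×241 = 915
Denominator: √[(47130 − 42025)(69550 − 58081)] = √[5105 × 11469] = 7651.7478
r = 915 / 7651.7478 ≈ 0.120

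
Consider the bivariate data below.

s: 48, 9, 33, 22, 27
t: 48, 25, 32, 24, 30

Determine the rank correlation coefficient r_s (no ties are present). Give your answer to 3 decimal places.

0.900

Rank s: 5, 1, 4, 2, 3
Rank t: 5, 2, 4, 1, 3
d = rank(s) − rank(t): 0, -1, 0, 1, 0; Σd² = 2
ρ = 1 − 6Σd² / [n(n²−1)] = 1 − 6×2 / (5×24) = 1 − 12/120 ≈ 0.900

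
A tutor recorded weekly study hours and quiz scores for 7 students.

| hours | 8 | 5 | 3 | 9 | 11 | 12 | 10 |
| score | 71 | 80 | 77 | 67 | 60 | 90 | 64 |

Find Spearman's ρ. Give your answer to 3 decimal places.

Rank hours: 3, 2, 1, 4, 6, 7, 5
Rank score: 4, 6, 5, 3, 1, 7, 2
d = rank(hours) − rank(score): -1, -4, -4, 1, 5, 0, 3; Σd² = 68
ρ = 1 − 6Σd² / [n(n²−1)] = 1 − 6×68 / (7×48) = 1 − 408/336 ≈ -0.214

-0.214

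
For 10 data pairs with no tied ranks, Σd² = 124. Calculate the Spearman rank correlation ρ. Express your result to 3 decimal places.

0.248

ρ = 1 − 6Σd² / [n(n²−1)] = 1 − 6×124 / (10×99)
  = 1 − 744/990 = 1 − 0.7515 ≈ 0.248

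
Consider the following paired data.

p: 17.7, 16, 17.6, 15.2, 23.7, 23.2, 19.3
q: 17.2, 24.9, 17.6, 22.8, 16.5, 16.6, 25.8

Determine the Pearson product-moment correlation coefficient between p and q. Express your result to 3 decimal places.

n = 7, Σp = 132.7, Σq = 141.4, Σp² = 2582.51, Σq² = 2958.9, Σpq = 2633.27
nΣpq − ΣpΣq = 18432.89 − 18763.78 = -330.89
nΣp² − (Σp)² = 18077.57 − 17609.29 = 468.28; nΣq² − (Σq)² = 20712.3 − 19993.96 = 718.34
r = -330.89 / √(468.28 × 718.34) = -330.89 / 579.9864 ≈ -0.571

-0.571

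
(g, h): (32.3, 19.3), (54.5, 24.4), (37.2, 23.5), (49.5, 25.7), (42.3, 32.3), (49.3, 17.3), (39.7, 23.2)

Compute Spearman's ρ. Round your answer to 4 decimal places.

Rank g: 1, 7, 2, 6, 4, 5, 3
Rank h: 2, 5, 4, 6, 7, 1, 3
d = rank(g) − rank(h): -1, 2, -2, 0, -3, 4, 0; Σd² = 34
ρ = 1 − 6Σd² / [n(n²−1)] = 1 − 6×34 / (7×48) = 1 − 204/336 ≈ 0.3929

0.3929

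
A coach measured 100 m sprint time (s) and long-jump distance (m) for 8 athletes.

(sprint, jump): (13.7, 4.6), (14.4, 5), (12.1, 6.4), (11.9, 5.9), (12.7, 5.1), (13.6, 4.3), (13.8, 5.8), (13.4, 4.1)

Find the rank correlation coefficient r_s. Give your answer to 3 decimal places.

Rank sprint: 6, 8, 2, 1, 3, 5, 7, 4
Rank jump: 3, 4, 8, 7, 5, 2, 6, 1
d = rank(sprint) − rank(jump): 3, 4, -6, -6, -2, 3, 1, 3; Σd² = 120
ρ = 1 − 6Σd² / [n(n²−1)] = 1 − 6×120 / (8×63) = 1 − 720/504 ≈ -0.429

-0.429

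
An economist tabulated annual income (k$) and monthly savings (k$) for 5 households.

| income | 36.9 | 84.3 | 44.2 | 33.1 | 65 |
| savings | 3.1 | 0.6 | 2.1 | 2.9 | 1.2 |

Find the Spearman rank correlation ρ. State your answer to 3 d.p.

Rank income: 2, 5, 3, 1, 4
Rank savings: 5, 1, 3, 4, 2
d = rank(income) − rank(savings): -3, 4, 0, -3, 2; Σd² = 38
ρ = 1 − 6Σd² / [n(n²−1)] = 1 − 6×38 / (5×24) = 1 − 228/120 ≈ -0.900

-0.900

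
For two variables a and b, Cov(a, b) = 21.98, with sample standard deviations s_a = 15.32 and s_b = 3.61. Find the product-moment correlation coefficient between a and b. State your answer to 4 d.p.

0.3974

r = Cov(a,b) / (s_a · s_b) = 21.98 / (15.32 × 3.61)
  = 21.98 / 55.3052 ≈ 0.3974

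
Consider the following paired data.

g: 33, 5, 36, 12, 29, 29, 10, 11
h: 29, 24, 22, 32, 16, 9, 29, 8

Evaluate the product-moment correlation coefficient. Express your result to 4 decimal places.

-0.1634

n = 8, Σg = 165, Σh = 169, Σg² = 4457, Σh² = 4167, Σgh = 3356
nΣgh − ΣgΣh = 26848 − 27885 = -1037
nΣg² − (Σg)² = 35656 − 27225 = 8431; nΣh² − (Σh)² = 33336 − 28561 = 4775
r = -1037 / √(8431 × 4775) = -1037 / 6344.9212 ≈ -0.1634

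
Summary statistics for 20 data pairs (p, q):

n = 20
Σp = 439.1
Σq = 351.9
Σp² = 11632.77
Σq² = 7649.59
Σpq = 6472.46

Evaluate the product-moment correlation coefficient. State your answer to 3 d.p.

r = (nΣpq − ΣpΣq) / √[(nΣp² − (Σp)²)(nΣq² − (Σq)²)]
Numerator: 20×6472.46 − 439.1×351.9 = -25070.09
Denominator: √[(232655.4 − 192808.81)(152991.8 − 123833.61)] = √[39846.59 × 29158.19] = 34085.9860
r = -25070.09 / 34085.9860 ≈ -0.735

-0.735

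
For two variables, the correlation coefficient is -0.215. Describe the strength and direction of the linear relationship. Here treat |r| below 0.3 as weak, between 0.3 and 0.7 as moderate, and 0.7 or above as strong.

weak negative

r = -0.215 < 0 so the relationship is negative.
|r| = 0.215, which falls in the weak range.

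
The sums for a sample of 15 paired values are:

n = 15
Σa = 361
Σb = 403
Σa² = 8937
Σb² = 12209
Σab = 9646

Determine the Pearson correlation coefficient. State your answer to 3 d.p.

-0.090

r = (nΣab − ΣaΣb) / √[(nΣa² − (Σa)²)(nΣb² − (Σb)²)]
Numerator: 15×9646 − 361×403 = -793
Denominator: √[(134055 − 130321)(183135 − 162409)] = √[3734 × 20726] = 8797.2089
r = -793 / 8797.2089 ≈ -0.090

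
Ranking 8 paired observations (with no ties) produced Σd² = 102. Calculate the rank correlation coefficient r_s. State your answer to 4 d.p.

ρ = 1 − 6Σd² / [n(n²−1)] = 1 − 6×102 / (8×63)
  = 1 − 612/504 = 1 − 1.21429 ≈ -0.2143

-0.2143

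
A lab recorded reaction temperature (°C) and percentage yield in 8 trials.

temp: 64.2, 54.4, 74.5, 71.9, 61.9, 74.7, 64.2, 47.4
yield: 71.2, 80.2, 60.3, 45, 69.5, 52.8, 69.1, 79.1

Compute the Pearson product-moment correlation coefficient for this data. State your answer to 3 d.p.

n = 8, Σx = 513.2, Σy = 527.2, Σx² = 33580.96, Σy² = 35812.28, Σxy = 33093.54
nΣxy − ΣxΣy = 264748.32 − 270559.04 = -5810.72
nΣx² − (Σx)² = 268647.68 − 263374.24 = 5273.44; nΣy² − (Σy)² = 286498.24 − 277939.84 = 8558.4
r = -5810.72 / √(5273.44 × 8558.4) = -5810.72 / 6718.0510 ≈ -0.865

-0.865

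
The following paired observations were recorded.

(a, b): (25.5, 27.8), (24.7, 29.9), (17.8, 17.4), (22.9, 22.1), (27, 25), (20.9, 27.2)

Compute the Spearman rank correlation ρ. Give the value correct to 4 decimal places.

0.4857

Rank a: 5, 4, 1, 3, 6, 2
Rank b: 5, 6, 1, 2, 3, 4
d = rank(a) − rank(b): 0, -2, 0, 1, 3, -2; Σd² = 18
ρ = 1 − 6Σd² / [n(n²−1)] = 1 − 6×18 / (6×35) = 1 − 108/210 ≈ 0.4857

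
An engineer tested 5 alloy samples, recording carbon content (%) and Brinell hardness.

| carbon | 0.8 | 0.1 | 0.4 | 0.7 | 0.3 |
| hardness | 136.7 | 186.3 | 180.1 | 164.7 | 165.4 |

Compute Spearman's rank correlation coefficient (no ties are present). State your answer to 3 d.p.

-0.900

Rank carbon: 5, 1, 3, 4, 2
Rank hardness: 1, 5, 4, 2, 3
d = rank(carbon) − rank(hardness): 4, -4, -1, 2, -1; Σd² = 38
ρ = 1 − 6Σd² / [n(n²−1)] = 1 − 6×38 / (5×24) = 1 − 228/120 ≈ -0.900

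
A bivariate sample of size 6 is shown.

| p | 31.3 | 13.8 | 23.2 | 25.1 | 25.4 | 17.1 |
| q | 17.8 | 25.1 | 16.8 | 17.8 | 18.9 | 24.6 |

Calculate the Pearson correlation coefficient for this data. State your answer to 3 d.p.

-0.860

n = 6, Σp = 135.9, Σq = 121, Σp² = 3275.95, Σq² = 2508.3, Σpq = 2640.78
nΣpq − ΣpΣq = 15844.68 − 16443.9 = -599.22
nΣp² − (Σp)² = 19655.7 − 18468.81 = 1186.89; nΣq² − (Σq)² = 15049.8 − 14641 = 408.8
r = -599.22 / √(1186.89 × 408.8) = -599.22 / 696.5634 ≈ -0.860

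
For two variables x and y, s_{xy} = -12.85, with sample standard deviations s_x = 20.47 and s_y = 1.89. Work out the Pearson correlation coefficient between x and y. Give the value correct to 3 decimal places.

r = Cov(x,y) / (s_x · s_y) = -12.85 / (20.47 × 1.89)
  = -12.85 / 38.6883 ≈ -0.332

-0.332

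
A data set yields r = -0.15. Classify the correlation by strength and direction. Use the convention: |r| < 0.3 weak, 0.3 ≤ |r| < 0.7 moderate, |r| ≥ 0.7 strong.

weak negative

r = -0.15 < 0 so the relationship is negative.
|r| = 0.15, which falls in the weak range.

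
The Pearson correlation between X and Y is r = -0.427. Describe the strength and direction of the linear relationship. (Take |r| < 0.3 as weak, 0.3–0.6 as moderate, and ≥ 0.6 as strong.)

r = -0.427 < 0 so the relationship is negative.
|r| = 0.427, which falls in the moderate range.

moderate negative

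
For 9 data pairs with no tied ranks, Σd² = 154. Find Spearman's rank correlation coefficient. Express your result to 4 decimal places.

ρ = 1 − 6Σd² / [n(n²−1)] = 1 − 6×154 / (9×80)
  = 1 − 924/720 = 1 − 1.28333 ≈ -0.2833

-0.2833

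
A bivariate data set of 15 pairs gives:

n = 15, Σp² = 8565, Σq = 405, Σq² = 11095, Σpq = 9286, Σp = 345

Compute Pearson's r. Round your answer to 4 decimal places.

-0.0913

r = (nΣpq − ΣpΣq) / √[(nΣp² − (Σp)²)(nΣq² − (Σq)²)]
Numerator: 15×9286 − 345×405 = -435
Denominator: √[(128475 − 119025)(166425 − 164025)] = √[9450 × 2400] = 4762.3524
r = -435 / 4762.3524 ≈ -0.0913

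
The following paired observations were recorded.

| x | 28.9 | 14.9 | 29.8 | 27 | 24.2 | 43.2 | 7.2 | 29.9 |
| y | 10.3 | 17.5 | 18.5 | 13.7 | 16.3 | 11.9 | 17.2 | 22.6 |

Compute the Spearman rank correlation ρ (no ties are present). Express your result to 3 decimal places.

Rank x: 5, 2, 6, 4, 3, 8, 1, 7
Rank y: 1, 6, 7, 3, 4, 2, 5, 8
d = rank(x) − rank(y): 4, -4, -1, 1, -1, 6, -4, -1; Σd² = 88
ρ = 1 − 6Σd² / [n(n²−1)] = 1 − 6×88 / (8×63) = 1 − 528/504 ≈ -0.048

-0.048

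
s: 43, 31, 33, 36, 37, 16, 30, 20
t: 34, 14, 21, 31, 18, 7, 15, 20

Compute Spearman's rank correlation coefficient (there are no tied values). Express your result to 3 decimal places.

Rank s: 8, 4, 5, 6, 7, 1, 3, 2
Rank t: 8, 2, 6, 7, 4, 1, 3, 5
d = rank(s) − rank(t): 0, 2, -1, -1, 3, 0, 0, -3; Σd² = 24
ρ = 1 − 6Σd² / [n(n²−1)] = 1 − 6×24 / (8×63) = 1 − 144/504 ≈ 0.714

0.714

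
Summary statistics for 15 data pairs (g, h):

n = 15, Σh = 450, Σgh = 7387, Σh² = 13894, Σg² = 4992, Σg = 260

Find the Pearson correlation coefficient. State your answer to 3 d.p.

-0.944

r = (nΣgh − ΣgΣh) / √[(nΣg² − (Σg)²)(nΣh² − (Σh)²)]
Numerator: 15×7387 − 260×450 = -6195
Denominator: √[(74880 − 67600)(208410 − 202500)] = √[7280 × 5910] = 6559.3292
r = -6195 / 6559.3292 ≈ -0.944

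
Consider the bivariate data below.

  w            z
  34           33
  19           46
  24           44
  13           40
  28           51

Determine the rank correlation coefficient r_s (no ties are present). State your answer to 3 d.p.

-0.100

Rank w: 5, 2, 3, 1, 4
Rank z: 1, 4, 3, 2, 5
d = rank(w) − rank(z): 4, -2, 0, -1, -1; Σd² = 22
ρ = 1 − 6Σd² / [n(n²−1)] = 1 − 6×22 / (5×24) = 1 − 132/120 ≈ -0.100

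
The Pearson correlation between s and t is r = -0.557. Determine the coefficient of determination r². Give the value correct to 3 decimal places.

0.310

r² = (-0.557)² = 0.310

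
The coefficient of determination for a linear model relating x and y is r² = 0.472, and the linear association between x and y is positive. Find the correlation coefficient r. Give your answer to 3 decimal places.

|r| = √0.472 = 0.687
The association is positive, so r = 0.687.

0.687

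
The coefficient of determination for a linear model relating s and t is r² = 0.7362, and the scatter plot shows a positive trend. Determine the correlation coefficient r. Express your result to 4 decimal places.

0.8580

|r| = √0.7362 = 0.8580
The association is positive, so r = 0.8580.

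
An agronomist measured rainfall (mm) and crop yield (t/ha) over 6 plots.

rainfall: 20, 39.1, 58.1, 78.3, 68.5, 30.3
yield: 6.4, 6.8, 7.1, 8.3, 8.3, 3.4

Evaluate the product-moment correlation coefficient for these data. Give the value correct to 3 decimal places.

0.733

n = 6, Σx = 294.3, Σy = 40.3, Σx² = 17045.65, Σy² = 286.95, Σxy = 2127.85
nΣxy − ΣxΣy = 12767.1 − 11860.29 = 906.81
nΣx² − (Σx)² = 102273.9 − 86612.49 = 15661.41; nΣy² − (Σy)² = 1721.7 − 1624.09 = 97.61
r = 906.81 / √(15661.41 × 97.61) = 906.81 / 1236.4102 ≈ 0.733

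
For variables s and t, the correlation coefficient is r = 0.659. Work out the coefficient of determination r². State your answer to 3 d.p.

0.434

r² = (0.659)² = 0.434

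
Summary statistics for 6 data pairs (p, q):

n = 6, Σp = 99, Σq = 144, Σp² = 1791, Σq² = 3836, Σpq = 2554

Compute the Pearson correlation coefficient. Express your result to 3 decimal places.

0.728

r = (nΣpq − ΣpΣq) / √[(nΣp² − (Σp)²)(nΣq² − (Σq)²)]
Numerator: 6×2554 − 99×144 = 1068
Denominator: √[(10746 − 9801)(23016 − 20736)] = √[945 × 2280] = 1467.8556
r = 1068 / 1467.8556 ≈ 0.728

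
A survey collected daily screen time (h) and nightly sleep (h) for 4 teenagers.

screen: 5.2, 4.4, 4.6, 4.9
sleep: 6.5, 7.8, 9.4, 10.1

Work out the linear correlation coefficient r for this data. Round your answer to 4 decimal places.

n = 4, Σx = 19.1, Σy = 33.8, Σx² = 91.57, Σy² = 293.46, Σxy = 160.85
nΣxy − ΣxΣy = 643.4 − 645.58 = -2.18
nΣx² − (Σx)² = 366.28 − 364.81 = 1.47; nΣy² − (Σy)² = 1173.84 − 1142.44 = 31.4
r = -2.18 / √(1.47 × 31.4) = -2.18 / 6.7940 ≈ -0.3209

-0.3209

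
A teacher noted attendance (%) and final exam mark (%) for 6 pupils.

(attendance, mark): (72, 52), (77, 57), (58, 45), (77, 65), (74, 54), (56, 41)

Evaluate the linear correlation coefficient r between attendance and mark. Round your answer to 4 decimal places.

0.9179

n = 6, Σx = 414, Σy = 314, Σx² = 29018, Σy² = 16800, Σxy = 22040
nΣxy − ΣxΣy = 132240 − 129996 = 2244
nΣx² − (Σx)² = 174108 − 171396 = 2712; nΣy² − (Σy)² = 100800 − 98596 = 2204
r = 2244 / √(2712 × 2204) = 2244 / 2444.8411 ≈ 0.9179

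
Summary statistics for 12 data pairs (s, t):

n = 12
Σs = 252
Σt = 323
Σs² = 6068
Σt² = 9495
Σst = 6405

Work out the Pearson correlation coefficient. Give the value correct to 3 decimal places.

r = (nΣst − ΣsΣt) / √[(nΣs² − (Σs)²)(nΣt² − (Σt)²)]
Numerator: 12×6405 − 252×323 = -4536
Denominator: √[(72816 − 63504)(113940 − 104329)] = √[9312 × 9611] = 9460.3188
r = -4536 / 9460.3188 ≈ -0.479

-0.479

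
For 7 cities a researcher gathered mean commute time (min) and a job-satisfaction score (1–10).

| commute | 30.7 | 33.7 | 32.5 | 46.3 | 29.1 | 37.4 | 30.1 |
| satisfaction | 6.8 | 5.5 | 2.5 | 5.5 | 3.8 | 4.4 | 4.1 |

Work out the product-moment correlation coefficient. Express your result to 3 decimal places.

0.234

n = 7, Σx = 239.8, Σy = 32.6, Σx² = 8429.7, Σy² = 163.6, Σxy = 1128.56
nΣxy − ΣxΣy = 7899.92 − 7817.48 = 82.44
nΣx² − (Σx)² = 59007.9 − 57504.04 = 1503.86; nΣy² − (Σy)² = 1145.2 − 1062.76 = 82.44
r = 82.44 / √(1503.86 × 82.44) = 82.44 / 352.1054 ≈ 0.234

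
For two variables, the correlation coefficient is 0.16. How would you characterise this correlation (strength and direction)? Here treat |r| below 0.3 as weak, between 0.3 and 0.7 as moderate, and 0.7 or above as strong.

weak positive

r = 0.16 > 0 so the relationship is positive.
|r| = 0.16, which falls in the weak range.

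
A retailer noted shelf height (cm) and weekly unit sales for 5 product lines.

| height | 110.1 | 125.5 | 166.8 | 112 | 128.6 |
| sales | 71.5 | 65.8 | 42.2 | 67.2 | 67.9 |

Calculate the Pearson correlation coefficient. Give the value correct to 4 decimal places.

n = 5, Σx = 643, Σy = 314.6, Σx² = 84776.46, Σy² = 20348.98, Σxy = 39427.35
nΣxy − ΣxΣy = 197136.75 − 202287.8 = -5151.05
nΣx² − (Σx)² = 423882.3 − 413449 = 10433.3; nΣy² − (Σy)² = 101744.9 − 98973.16 = 2771.74
r = -5151.05 / √(10433.3 × 2771.74) = -5151.05 / 5377.5826 ≈ -0.9579

-0.9579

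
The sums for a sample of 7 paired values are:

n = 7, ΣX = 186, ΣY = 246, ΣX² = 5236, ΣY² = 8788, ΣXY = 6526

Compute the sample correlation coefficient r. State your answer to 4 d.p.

-0.0516

r = (nΣXY − ΣXΣY) / √[(nΣX² − (ΣX)²)(nΣY² − (ΣY)²)]
Numerator: 7×6526 − 186×246 = -74
Denominator: √[(36652 − 34596)(61516 − 60516)] = √[2056 × 1000] = 1433.8759
r = -74 / 1433.8759 ≈ -0.0516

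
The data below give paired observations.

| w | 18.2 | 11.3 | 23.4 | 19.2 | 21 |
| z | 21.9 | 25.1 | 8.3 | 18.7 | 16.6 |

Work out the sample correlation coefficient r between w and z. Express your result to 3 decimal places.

n = 5, Σw = 93.1, Σz = 90.6, Σw² = 1816.13, Σz² = 1803.76, Σwz = 1584.07
nΣwz − ΣwΣz = 7920.35 − 8434.86 = -514.51
nΣw² − (Σw)² = 9080.65 − 8667.61 = 413.04; nΣz² − (Σz)² = 9018.8 − 8208.36 = 810.44
r = -514.51 / √(413.04 × 810.44) = -514.51 / 578.5708 ≈ -0.889

-0.889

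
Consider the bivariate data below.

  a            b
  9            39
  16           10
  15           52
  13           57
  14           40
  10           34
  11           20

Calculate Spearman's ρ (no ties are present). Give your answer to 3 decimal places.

Rank a: 1, 7, 6, 4, 5, 2, 3
Rank b: 4, 1, 6, 7, 5, 3, 2
d = rank(a) − rank(b): -3, 6, 0, -3, 0, -1, 1; Σd² = 56
ρ = 1 − 6Σd² / [n(n²−1)] = 1 − 6×56 / (7×48) = 1 − 336/336 ≈ 0.000

0.000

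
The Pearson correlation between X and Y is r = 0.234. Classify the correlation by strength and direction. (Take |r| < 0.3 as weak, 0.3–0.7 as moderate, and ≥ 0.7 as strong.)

r = 0.234 > 0 so the relationship is positive.
|r| = 0.234, which falls in the weak range.

weak positive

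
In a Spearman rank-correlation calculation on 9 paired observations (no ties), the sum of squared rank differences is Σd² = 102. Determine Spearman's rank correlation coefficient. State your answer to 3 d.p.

ρ = 1 − 6Σd² / [n(n²−1)] = 1 − 6×102 / (9×80)
  = 1 − 612/720 = 1 − 0.8500 ≈ 0.150

0.150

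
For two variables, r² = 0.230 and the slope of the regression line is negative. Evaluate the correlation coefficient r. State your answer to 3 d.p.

-0.480

|r| = √0.230 = 0.480
The association is negative, so r = −0.480.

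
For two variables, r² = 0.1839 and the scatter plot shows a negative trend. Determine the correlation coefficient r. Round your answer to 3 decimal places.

|r| = √0.1839 = 0.429
The association is negative, so r = −0.429.

-0.429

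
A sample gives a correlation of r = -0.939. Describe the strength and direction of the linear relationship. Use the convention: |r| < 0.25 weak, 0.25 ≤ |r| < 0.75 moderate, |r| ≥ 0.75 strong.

r = -0.939 < 0 so the relationship is negative.
|r| = 0.939, which falls in the strong range.

strong negative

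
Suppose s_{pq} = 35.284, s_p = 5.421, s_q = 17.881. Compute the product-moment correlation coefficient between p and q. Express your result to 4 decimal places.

r = Cov(p,q) / (s_p · s_q) = 35.284 / (5.421 × 17.881)
  = 35.284 / 96.9329 ≈ 0.3640

0.3640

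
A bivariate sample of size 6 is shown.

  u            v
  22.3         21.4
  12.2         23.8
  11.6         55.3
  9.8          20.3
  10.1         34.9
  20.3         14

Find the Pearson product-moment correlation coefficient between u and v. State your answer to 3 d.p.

n = 6, Σu = 86.3, Σv = 169.7, Σu² = 1390.83, Σv² = 5908.59, Σuv = 2244.69
nΣuv − ΣuΣv = 13468.14 − 14645.11 = -1176.97
nΣu² − (Σu)² = 8344.98 − 7447.69 = 897.29; nΣv² − (Σv)² = 35451.54 − 28798.09 = 6653.45
r = -1176.97 / √(897.29 × 6653.45) = -1176.97 / 2443.3735 ≈ -0.482

-0.482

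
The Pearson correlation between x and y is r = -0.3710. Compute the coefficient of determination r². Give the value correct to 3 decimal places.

0.138

r² = (-0.3710)² = 0.138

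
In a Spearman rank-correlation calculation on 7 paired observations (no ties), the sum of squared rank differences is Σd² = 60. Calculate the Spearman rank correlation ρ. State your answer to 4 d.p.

-0.0714

ρ = 1 − 6Σd² / [n(n²−1)] = 1 − 6×60 / (7×48)
  = 1 − 360/336 = 1 − 1.07143 ≈ -0.0714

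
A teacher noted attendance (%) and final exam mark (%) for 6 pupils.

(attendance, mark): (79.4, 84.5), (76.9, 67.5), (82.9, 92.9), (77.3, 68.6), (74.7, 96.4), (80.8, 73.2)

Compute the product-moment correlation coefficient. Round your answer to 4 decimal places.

n = 6, Σx = 472, Σy = 483.1, Σx² = 37174.4, Σy² = 39684.07, Σxy = 38019.88
nΣxy − ΣxΣy = 228119.28 − 228023.2 = 96.08
nΣx² − (Σx)² = 223046.4 − 222784 = 262.4; nΣy² − (Σy)² = 238104.42 − 233385.61 = 4718.81
r = 96.08 / √(262.4 × 4718.81) = 96.08 / 1112.7514 ≈ 0.0863

0.0863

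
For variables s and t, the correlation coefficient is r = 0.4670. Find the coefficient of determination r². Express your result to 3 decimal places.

r² = (0.4670)² = 0.218

0.218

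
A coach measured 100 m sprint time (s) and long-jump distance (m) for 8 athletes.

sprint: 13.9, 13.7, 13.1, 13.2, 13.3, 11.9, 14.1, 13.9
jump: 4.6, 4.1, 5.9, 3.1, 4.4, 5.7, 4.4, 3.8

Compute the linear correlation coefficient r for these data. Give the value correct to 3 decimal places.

n = 8, Σx = 107.1, Σy = 36, Σx² = 1437.27, Σy² = 168.04, Σxy = 479.53
nΣxy − ΣxΣy = 3836.24 − 3855.6 = -19.36
nΣx² − (Σx)² = 11498.16 − 11470.41 = 27.75; nΣy² − (Σy)² = 1344.32 − 1296 = 48.32
r = -19.36 / √(27.75 × 48.32) = -19.36 / 36.6180 ≈ -0.529

-0.529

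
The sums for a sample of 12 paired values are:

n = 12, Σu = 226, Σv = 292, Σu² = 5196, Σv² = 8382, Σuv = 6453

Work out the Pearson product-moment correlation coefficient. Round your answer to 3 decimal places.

r = (nΣuv − ΣuΣv) / √[(nΣu² − (Σu)²)(nΣv² − (Σv)²)]
Numerator: 12×6453 − 226×292 = 11444
Denominator: √[(62352 − 51076)(100584 − 85264)] = √[11276 × 15320] = 13143.3755
r = 11444 / 13143.3755 ≈ 0.871

0.871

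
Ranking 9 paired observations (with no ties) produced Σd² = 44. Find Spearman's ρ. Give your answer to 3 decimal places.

0.633

ρ = 1 − 6Σd² / [n(n²−1)] = 1 − 6×44 / (9×80)
  = 1 − 264/720 = 1 − 0.3667 ≈ 0.633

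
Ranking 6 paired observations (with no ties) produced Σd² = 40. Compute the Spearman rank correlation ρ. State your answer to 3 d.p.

-0.143

ρ = 1 − 6Σd² / [n(n²−1)] = 1 − 6×40 / (6×35)
  = 1 − 240/210 = 1 − 1.1429 ≈ -0.143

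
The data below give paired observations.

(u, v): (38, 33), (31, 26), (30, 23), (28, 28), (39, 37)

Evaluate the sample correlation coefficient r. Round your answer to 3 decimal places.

0.869

n = 5, Σu = 166, Σv = 147, Σu² = 5610, Σv² = 4447, Σuv = 4977
nΣuv − ΣuΣv = 24885 − 24402 = 483
nΣu² − (Σu)² = 28050 − 27556 = 494; nΣv² − (Σv)² = 22235 − 21609 = 626
r = 483 / √(494 × 626) = 483 / 556.0971 ≈ 0.869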